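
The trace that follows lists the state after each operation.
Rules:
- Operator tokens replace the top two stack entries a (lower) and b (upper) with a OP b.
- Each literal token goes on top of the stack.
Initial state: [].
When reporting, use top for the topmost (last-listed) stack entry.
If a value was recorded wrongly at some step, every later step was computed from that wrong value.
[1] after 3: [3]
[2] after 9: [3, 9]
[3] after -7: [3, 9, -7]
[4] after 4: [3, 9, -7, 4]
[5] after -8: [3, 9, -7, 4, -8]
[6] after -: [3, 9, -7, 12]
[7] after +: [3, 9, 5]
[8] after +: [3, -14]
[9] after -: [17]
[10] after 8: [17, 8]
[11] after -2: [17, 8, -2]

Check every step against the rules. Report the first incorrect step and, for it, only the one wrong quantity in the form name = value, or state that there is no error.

step 8, top = 14

step 1: push 3: top = 3 -> confirmed correct
step 2: push 9: top = 9 -> same as recorded
step 3: push -7: top = -7 -> checks out
step 4: push 4: top = 4 -> consistent with the trace
step 5: push -8: top = -8 -> consistent with the trace
step 6: 4 - -8 = 12 -> no discrepancy
step 7: -7 + 12 = 5 -> verified
step 8: 9 + 5 = 14 -> the trace has a different value
That makes step 8 the first incorrect line — top = 14 is what it should show.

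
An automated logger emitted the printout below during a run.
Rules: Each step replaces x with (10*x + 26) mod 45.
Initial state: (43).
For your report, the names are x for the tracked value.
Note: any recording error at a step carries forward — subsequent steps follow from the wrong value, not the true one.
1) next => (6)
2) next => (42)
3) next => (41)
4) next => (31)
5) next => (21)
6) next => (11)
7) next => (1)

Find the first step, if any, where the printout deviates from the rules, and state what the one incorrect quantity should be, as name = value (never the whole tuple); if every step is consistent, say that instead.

Recomputing the run from the initial state:
step 1: x = 6
step 2: x = 41
step 3: x = 31
step 4: x = 21
step 5: x = 11
step 6: x = 1
step 7: x = 36
The first disagreement with the printout is at step 2, where the value should be x = 41.

step 2, x = 41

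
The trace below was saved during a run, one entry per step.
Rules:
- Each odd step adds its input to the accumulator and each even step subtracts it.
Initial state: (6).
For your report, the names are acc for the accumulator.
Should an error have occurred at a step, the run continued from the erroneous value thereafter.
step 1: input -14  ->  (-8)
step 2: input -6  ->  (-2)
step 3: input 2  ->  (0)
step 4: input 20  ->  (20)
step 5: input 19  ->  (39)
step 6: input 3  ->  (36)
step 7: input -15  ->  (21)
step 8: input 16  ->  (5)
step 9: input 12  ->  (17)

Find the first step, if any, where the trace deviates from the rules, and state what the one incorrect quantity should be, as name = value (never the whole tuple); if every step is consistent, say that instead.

step 4, acc = -20

step 1: acc = 6 + -14 = -8 -> no discrepancy
step 2: acc = -8 - -6 = -2 -> checks out
step 3: acc = -2 + 2 = 0 -> agrees with the trace
step 4: acc = 0 - 20 = -20 -> the recorded entry deviates here
So the first discrepancy is step 4, where the right value is acc = -20.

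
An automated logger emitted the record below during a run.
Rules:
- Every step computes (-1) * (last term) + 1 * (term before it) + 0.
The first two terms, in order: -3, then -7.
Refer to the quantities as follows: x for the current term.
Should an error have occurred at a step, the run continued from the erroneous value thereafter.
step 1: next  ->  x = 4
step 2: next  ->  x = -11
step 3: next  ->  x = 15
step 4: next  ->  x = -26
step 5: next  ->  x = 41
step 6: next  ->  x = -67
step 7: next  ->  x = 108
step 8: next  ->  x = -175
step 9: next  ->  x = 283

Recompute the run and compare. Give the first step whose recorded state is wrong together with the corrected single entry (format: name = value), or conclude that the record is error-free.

no error

Recomputing the run from the initial state:
step 1: x = 4
step 2: x = -11
step 3: x = 15
step 4: x = -26
step 5: x = 41
step 6: x = -67
step 7: x = 108
step 8: x = -175
step 9: x = 283
This matches the record at every step.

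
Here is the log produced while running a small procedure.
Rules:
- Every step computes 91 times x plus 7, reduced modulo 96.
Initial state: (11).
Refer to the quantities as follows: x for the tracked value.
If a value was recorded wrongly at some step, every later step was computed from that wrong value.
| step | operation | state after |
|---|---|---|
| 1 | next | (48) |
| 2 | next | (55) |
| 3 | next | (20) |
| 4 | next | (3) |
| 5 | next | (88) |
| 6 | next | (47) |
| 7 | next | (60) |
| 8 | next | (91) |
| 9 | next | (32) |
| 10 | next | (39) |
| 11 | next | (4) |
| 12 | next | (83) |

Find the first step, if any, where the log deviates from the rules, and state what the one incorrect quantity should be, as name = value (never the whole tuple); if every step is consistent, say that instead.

Recomputing the run from the initial state:
step 1: x = 48
step 2: x = 55
step 3: x = 20
step 4: x = 3
step 5: x = 88
step 6: x = 47
step 7: x = 60
step 8: x = 91
step 9: x = 32
step 10: x = 39
step 11: x = 4
step 12: x = 83
This matches the log at every step.

no error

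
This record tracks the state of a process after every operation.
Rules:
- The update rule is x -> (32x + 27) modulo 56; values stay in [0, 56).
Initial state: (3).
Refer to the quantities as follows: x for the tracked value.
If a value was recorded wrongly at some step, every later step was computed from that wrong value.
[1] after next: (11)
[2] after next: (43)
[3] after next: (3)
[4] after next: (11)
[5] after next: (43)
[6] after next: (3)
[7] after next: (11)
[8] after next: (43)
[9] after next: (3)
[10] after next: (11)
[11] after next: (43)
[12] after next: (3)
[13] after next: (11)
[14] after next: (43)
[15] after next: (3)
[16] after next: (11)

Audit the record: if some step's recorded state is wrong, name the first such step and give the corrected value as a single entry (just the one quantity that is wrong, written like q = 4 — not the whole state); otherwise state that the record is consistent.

no error

Recomputing the run from the initial state:
step 1: x = 11
step 2: x = 43
step 3: x = 3
step 4: x = 11
step 5: x = 43
step 6: x = 3
step 7: x = 11
step 8: x = 43
step 9: x = 3
step 10: x = 11
step 11: x = 43
step 12: x = 3
step 13: x = 11
step 14: x = 43
step 15: x = 3
step 16: x = 11
This matches the record at every step.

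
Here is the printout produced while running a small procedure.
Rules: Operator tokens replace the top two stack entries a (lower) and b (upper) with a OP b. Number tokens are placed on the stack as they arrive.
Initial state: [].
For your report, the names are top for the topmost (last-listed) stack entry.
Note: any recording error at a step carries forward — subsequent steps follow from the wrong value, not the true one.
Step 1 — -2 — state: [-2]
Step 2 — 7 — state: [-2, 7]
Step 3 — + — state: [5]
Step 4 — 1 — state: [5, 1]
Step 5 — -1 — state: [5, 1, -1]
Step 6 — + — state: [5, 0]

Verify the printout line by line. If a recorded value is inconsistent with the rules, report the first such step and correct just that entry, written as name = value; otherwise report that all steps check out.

step 1: push -2: top = -2 -> matches
step 2: push 7: top = 7 -> agrees with the printout
step 3: -2 + 7 = 5 -> verified
step 4: push 1: top = 1 -> confirmed correct
step 5: push -1: top = -1 -> checks out
step 6: 1 + -1 = 0 -> matches
The recomputation confirms every line.

no error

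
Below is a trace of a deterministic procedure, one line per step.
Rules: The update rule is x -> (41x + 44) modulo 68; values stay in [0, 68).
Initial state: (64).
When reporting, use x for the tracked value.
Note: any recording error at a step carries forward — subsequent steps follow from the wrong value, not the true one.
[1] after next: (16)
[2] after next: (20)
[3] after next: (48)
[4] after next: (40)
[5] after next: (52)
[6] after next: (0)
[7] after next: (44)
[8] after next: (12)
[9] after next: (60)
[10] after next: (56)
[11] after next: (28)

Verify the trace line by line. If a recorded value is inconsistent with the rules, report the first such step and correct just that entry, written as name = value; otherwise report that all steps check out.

no error

1. x = (41*64 + 44) mod 68 = 16 (verified)
2. x = (41*16 + 44) mod 68 = 20 (consistent with the trace)
3. x = (41*20 + 44) mod 68 = 48 (matches)
4. x = (41*48 + 44) mod 68 = 40 (confirmed correct)
5. x = (41*40 + 44) mod 68 = 52 (confirmed correct)
6. x = (41*52 + 44) mod 68 = 0 (verified)
7. x = (41*0 + 44) mod 68 = 44 (same as recorded)
8. x = (41*44 + 44) mod 68 = 12 (confirmed correct)
9. x = (41*12 + 44) mod 68 = 60 (same as recorded)
10. x = (41*60 + 44) mod 68 = 56 (in agreement)
11. x = (41*56 + 44) mod 68 = 28 (exactly as logged)
Every step is consistent.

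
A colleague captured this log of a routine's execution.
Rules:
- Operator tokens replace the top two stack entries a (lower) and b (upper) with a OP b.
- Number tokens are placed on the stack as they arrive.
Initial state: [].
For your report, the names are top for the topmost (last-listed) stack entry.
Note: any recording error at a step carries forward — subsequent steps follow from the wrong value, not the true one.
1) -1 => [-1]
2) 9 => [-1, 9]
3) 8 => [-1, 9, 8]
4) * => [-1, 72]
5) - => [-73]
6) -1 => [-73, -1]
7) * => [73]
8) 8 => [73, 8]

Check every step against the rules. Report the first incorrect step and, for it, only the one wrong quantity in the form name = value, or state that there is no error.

step 1: push -1: top = -1 -> same as recorded
step 2: push 9: top = 9 -> exactly as logged
step 3: push 8: top = 8 -> verified
step 4: 9 * 8 = 72 -> confirmed correct
step 5: -1 - 72 = -73 -> in agreement
step 6: push -1: top = -1 -> confirmed correct
step 7: -73 * -1 = 73 -> matches
step 8: push 8: top = 8 -> consistent with the log
The whole run recomputes cleanly — no discrepancies.

no error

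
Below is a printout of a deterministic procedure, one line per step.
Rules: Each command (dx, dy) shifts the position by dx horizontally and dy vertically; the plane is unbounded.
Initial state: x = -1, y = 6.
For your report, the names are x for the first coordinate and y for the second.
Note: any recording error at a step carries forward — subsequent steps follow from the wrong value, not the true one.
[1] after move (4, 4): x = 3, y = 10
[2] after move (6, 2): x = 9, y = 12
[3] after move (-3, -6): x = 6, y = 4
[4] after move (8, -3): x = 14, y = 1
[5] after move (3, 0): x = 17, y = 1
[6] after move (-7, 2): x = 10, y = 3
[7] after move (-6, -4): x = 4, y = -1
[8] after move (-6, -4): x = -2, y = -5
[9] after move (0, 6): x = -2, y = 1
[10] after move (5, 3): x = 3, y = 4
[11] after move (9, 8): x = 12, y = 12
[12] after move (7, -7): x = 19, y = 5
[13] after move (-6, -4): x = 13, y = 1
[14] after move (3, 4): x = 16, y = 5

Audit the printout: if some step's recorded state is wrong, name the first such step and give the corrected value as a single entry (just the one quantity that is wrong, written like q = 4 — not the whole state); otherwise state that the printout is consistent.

step 3, y = 6

Recomputing the run from the initial state:
step 1: x = 3, y = 10
step 2: x = 9, y = 12
step 3: x = 6, y = 6
step 4: x = 14, y = 3
step 5: x = 17, y = 3
step 6: x = 10, y = 5
step 7: x = 4, y = 1
step 8: x = -2, y = -3
step 9: x = -2, y = 3
step 10: x = 3, y = 6
step 11: x = 12, y = 14
step 12: x = 19, y = 7
step 13: x = 13, y = 3
step 14: x = 16, y = 7
The first disagreement with the printout is at step 3, where the value should be y = 6.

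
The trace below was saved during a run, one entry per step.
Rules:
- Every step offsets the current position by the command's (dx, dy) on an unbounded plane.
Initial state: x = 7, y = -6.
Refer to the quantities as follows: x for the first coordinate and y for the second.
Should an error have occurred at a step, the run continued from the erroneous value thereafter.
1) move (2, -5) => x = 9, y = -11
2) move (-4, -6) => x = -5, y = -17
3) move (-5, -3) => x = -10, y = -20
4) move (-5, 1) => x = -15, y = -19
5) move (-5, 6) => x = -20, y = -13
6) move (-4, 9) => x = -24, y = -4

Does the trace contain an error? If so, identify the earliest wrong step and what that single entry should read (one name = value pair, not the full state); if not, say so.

1. x = 7 + (2) = 9, y = -6 + (-5) = -11 (agrees with the trace)
2. x = 9 + (-4) = 5, y = -11 + (-6) = -17 (this is not what the trace shows)
So the first discrepancy is step 2, where the right value is x = 5.

step 2, x = 5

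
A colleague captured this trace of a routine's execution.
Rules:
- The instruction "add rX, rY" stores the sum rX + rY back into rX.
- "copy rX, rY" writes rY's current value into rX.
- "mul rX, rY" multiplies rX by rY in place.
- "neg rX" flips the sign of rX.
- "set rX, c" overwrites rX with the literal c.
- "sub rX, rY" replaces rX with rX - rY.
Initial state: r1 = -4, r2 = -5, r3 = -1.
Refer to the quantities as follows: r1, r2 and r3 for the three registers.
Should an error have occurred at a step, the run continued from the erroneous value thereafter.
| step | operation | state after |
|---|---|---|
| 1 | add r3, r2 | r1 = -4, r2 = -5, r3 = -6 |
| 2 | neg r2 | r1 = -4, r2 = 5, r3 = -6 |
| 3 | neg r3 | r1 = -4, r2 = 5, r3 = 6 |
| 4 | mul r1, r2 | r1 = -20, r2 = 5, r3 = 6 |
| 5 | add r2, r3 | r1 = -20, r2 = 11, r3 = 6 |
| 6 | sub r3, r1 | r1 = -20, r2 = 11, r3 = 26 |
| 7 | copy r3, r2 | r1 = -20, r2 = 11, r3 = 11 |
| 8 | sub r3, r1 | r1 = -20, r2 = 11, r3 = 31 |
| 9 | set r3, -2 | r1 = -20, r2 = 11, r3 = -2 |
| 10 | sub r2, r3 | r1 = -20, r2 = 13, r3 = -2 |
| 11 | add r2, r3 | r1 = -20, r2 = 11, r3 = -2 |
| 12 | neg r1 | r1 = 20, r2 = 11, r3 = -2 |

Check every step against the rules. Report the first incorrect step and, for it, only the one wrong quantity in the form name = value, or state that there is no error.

no error

step 1: r3 = -1 + -5 = -6 -> exactly as logged
step 2: r2 = -(-5) = 5 -> matches
step 3: r3 = -(-6) = 6 -> matches
step 4: r1 = -4 * 5 = -20 -> same as recorded
step 5: r2 = 5 + 6 = 11 -> verified
step 6: r3 = 6 - -20 = 26 -> same as recorded
step 7: r3 = 11 -> same as recorded
step 8: r3 = 11 - -20 = 31 -> consistent with the trace
step 9: r3 = -2 -> confirmed correct
step 10: r2 = 11 - -2 = 13 -> no discrepancy
step 11: r2 = 13 + -2 = 11 -> verified
step 12: r1 = -(-20) = 20 -> exactly as logged
No step deviates from the rules.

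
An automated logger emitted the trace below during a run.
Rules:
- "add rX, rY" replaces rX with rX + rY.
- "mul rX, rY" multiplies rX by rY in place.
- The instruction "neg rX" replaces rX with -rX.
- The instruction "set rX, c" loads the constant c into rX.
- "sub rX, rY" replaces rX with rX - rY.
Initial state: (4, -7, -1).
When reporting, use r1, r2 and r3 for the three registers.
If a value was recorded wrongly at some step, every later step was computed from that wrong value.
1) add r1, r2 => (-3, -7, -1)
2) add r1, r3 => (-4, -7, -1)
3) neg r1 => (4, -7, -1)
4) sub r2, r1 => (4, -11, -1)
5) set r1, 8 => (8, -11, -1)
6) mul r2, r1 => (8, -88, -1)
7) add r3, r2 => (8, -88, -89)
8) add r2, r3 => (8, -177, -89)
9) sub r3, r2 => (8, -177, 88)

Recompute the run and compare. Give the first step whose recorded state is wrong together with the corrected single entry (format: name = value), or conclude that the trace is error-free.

step 1: r1 = 4 + -7 = -3 -> checks out
step 2: r1 = -3 + -1 = -4 -> matches
step 3: r1 = -(-4) = 4 -> matches
step 4: r2 = -7 - 4 = -11 -> confirmed correct
step 5: r1 = 8 -> no discrepancy
step 6: r2 = -11 * 8 = -88 -> verified
step 7: r3 = -1 + -88 = -89 -> verified
step 8: r2 = -88 + -89 = -177 -> agrees with the trace
step 9: r3 = -89 - -177 = 88 -> agrees with the trace
The whole run recomputes cleanly — no discrepancies.

no error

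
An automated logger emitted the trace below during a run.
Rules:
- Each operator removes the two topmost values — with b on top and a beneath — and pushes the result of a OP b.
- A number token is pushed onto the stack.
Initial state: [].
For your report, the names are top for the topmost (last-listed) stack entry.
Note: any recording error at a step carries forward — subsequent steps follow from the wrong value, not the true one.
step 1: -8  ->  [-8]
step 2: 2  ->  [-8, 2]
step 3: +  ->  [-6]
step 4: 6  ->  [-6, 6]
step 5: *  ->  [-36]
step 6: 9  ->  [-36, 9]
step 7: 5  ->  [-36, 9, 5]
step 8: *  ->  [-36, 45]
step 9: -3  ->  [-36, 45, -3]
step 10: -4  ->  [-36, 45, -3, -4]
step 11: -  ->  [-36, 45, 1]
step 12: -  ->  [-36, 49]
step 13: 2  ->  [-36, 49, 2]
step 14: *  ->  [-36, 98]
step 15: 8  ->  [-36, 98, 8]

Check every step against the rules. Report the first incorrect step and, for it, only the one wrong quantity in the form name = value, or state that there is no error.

step 12, top = 44

Recomputing the run from the initial state:
step 1: [-8]
step 2: [-8, 2]
step 3: [-6]
step 4: [-6, 6]
step 5: [-36]
step 6: [-36, 9]
step 7: [-36, 9, 5]
step 8: [-36, 45]
step 9: [-36, 45, -3]
step 10: [-36, 45, -3, -4]
step 11: [-36, 45, 1]
step 12: [-36, 44]
step 13: [-36, 44, 2]
step 14: [-36, 88]
step 15: [-36, 88, 8]
The first disagreement with the trace is at step 12, where the value should be top = 44.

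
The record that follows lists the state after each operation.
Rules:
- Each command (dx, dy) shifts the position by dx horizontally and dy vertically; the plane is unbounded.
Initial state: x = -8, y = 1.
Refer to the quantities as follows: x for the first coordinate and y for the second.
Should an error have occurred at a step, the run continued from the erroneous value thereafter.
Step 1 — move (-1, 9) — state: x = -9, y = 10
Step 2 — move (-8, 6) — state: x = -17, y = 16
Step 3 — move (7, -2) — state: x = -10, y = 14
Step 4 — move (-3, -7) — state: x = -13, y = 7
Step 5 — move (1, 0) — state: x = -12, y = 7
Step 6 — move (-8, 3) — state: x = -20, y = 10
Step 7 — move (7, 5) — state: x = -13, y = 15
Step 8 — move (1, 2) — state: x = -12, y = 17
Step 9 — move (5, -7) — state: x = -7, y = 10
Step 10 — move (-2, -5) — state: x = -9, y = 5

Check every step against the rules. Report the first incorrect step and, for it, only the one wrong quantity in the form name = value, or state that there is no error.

no error

1. x = -8 + (-1) = -9, y = 1 + (9) = 10 (same as recorded)
2. x = -9 + (-8) = -17, y = 10 + (6) = 16 (matches)
3. x = -17 + (7) = -10, y = 16 + (-2) = 14 (no discrepancy)
4. x = -10 + (-3) = -13, y = 14 + (-7) = 7 (verified)
5. x = -13 + (1) = -12, y = 7 + (0) = 7 (in agreement)
6. x = -12 + (-8) = -20, y = 7 + (3) = 10 (confirmed correct)
7. x = -20 + (7) = -13, y = 10 + (5) = 15 (agrees with the record)
8. x = -13 + (1) = -12, y = 15 + (2) = 17 (confirmed correct)
9. x = -12 + (5) = -7, y = 17 + (-7) = 10 (checks out)
10. x = -7 + (-2) = -9, y = 10 + (-5) = 5 (verified)
All entries verified; no error found.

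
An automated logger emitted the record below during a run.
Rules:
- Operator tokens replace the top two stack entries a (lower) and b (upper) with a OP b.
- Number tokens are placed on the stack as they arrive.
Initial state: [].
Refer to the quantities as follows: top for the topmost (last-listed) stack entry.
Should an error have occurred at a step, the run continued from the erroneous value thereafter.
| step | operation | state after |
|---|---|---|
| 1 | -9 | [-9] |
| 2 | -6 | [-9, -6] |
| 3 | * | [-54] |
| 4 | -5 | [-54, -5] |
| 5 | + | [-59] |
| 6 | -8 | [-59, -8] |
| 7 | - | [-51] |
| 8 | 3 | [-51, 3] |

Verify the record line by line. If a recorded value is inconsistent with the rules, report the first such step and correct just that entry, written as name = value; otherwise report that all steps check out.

step 3, top = 54

step 1: push -9: top = -9 -> checks out
step 2: push -6: top = -6 -> agrees with the record
step 3: -9 * -6 = 54 -> the record disagrees here
Conclusion: step 3 carries the first error; the entry should be top = 54.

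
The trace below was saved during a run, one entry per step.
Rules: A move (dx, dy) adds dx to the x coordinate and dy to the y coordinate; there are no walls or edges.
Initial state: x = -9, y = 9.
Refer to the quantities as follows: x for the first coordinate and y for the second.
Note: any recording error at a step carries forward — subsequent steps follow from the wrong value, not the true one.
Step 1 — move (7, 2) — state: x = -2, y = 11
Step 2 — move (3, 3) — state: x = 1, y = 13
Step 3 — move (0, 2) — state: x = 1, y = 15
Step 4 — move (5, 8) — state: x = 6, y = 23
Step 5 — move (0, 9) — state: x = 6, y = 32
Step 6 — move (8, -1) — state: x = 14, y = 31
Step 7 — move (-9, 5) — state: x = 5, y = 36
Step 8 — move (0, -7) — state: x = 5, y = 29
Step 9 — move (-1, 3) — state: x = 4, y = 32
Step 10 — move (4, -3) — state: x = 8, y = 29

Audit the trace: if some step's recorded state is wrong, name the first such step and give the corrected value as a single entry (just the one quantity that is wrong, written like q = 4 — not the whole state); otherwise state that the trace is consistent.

step 1: x = -9 + (7) = -2, y = 9 + (2) = 11 -> consistent with the trace
step 2: x = -2 + (3) = 1, y = 11 + (3) = 14 -> first mismatch against the trace
Conclusion: step 2 carries the first error; the entry should be y = 14.

step 2, y = 14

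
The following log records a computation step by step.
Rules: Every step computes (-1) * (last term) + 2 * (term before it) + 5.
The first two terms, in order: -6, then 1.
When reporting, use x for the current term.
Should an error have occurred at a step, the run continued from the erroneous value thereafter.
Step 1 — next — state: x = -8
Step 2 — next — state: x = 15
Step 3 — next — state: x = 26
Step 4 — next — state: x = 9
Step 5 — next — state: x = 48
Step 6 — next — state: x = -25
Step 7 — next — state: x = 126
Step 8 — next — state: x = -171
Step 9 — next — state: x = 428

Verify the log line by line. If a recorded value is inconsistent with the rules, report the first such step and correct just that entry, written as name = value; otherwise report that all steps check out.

1. x = -1*(1) + (2)*(-6) + (5) = -8 (consistent with the log)
2. x = -1*(-8) + (2)*(1) + (5) = 15 (agrees with the log)
3. x = -1*(15) + (2)*(-8) + (5) = -26 (the log has a different value)
Conclusion: step 3 carries the first error; the entry should be x = -26.

step 3, x = -26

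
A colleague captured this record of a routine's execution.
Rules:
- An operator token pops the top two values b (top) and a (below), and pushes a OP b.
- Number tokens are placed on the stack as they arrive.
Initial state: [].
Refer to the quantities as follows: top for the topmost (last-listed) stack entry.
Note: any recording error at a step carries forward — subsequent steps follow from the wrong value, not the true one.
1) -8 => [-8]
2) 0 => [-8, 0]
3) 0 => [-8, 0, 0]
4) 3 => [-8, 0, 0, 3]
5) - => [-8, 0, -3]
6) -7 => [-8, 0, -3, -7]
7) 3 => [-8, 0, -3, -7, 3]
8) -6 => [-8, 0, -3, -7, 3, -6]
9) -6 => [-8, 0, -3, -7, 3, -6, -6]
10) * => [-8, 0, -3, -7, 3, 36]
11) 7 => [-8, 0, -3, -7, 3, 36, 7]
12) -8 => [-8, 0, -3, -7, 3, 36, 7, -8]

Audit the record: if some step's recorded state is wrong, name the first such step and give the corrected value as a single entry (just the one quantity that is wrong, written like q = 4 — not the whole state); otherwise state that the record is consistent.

1. push -8: top = -8 (matches)
2. push 0: top = 0 (no discrepancy)
3. push 0: top = 0 (confirmed correct)
4. push 3: top = 3 (matches)
5. 0 - 3 = -3 (checks out)
6. push -7: top = -7 (same as recorded)
7. push 3: top = 3 (confirmed correct)
8. push -6: top = -6 (in agreement)
9. push -6: top = -6 (same as recorded)
10. -6 * -6 = 36 (exactly as logged)
11. push 7: top = 7 (exactly as logged)
12. push -8: top = -8 (consistent with the record)
Nothing is out of place; the run is error-free.

no error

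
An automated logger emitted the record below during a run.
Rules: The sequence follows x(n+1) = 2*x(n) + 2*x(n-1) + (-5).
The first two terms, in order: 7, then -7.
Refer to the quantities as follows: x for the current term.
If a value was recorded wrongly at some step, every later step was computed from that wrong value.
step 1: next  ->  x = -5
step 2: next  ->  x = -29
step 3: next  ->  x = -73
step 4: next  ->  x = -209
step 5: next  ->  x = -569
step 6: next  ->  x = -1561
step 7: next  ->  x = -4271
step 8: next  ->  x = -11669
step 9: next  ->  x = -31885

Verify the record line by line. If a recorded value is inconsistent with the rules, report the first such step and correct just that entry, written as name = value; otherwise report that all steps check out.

step 7, x = -4265

Step 1: x = 2*(-7) + (2)*(7) + (-5) = -5 — agrees with the record.
Step 2: x = 2*(-5) + (2)*(-7) + (-5) = -29 — checks out.
Step 3: x = 2*(-29) + (2)*(-5) + (-5) = -73 — verified.
Step 4: x = 2*(-73) + (2)*(-29) + (-5) = -209 — no discrepancy.
Step 5: x = 2*(-209) + (2)*(-73) + (-5) = -569 — matches.
Step 6: x = 2*(-569) + (2)*(-209) + (-5) = -1561 — in agreement.
Step 7: x = 2*(-1561) + (2)*(-569) + (-5) = -4265 — the entry is off here.
The audit stops at step 7: the recorded entry is wrong and should be x = -4265.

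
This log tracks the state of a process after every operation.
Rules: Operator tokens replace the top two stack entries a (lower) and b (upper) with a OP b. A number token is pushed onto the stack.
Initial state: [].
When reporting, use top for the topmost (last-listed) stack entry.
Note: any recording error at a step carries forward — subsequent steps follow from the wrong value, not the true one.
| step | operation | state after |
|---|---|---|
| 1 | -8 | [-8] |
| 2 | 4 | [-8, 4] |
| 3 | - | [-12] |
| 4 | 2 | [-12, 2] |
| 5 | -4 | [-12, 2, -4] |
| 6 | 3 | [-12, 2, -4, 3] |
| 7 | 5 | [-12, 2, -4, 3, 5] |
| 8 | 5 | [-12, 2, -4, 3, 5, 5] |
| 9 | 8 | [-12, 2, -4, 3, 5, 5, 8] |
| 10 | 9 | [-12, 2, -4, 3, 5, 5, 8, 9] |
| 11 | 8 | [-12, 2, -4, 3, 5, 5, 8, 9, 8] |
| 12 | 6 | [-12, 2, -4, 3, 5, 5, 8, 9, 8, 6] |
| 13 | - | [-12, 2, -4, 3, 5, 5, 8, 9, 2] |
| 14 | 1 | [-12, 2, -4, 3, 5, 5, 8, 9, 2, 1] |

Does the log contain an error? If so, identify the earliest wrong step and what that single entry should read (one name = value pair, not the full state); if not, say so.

no error

Recomputing the run from the initial state:
step 1: [-8]
step 2: [-8, 4]
step 3: [-12]
step 4: [-12, 2]
step 5: [-12, 2, -4]
step 6: [-12, 2, -4, 3]
step 7: [-12, 2, -4, 3, 5]
step 8: [-12, 2, -4, 3, 5, 5]
step 9: [-12, 2, -4, 3, 5, 5, 8]
step 10: [-12, 2, -4, 3, 5, 5, 8, 9]
step 11: [-12, 2, -4, 3, 5, 5, 8, 9, 8]
step 12: [-12, 2, -4, 3, 5, 5, 8, 9, 8, 6]
step 13: [-12, 2, -4, 3, 5, 5, 8, 9, 2]
step 14: [-12, 2, -4, 3, 5, 5, 8, 9, 2, 1]
This matches the log at every step.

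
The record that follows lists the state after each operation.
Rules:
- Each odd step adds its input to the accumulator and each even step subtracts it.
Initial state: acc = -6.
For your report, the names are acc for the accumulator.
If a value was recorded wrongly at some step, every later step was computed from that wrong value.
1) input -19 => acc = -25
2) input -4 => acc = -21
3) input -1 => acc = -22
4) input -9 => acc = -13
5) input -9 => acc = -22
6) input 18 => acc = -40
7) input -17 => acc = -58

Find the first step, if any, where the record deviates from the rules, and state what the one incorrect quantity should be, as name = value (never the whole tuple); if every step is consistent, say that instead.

1. acc = -6 + -19 = -25 (in agreement)
2. acc = -25 - -4 = -21 (exactly as logged)
3. acc = -21 + -1 = -22 (consistent with the record)
4. acc = -22 - -9 = -13 (confirmed correct)
5. acc = -13 + -9 = -22 (agrees with the record)
6. acc = -22 - 18 = -40 (no discrepancy)
7. acc = -40 + -17 = -57 (the record disagrees here)
That makes step 7 the first incorrect line — acc = -57 is what it should show.

step 7, acc = -57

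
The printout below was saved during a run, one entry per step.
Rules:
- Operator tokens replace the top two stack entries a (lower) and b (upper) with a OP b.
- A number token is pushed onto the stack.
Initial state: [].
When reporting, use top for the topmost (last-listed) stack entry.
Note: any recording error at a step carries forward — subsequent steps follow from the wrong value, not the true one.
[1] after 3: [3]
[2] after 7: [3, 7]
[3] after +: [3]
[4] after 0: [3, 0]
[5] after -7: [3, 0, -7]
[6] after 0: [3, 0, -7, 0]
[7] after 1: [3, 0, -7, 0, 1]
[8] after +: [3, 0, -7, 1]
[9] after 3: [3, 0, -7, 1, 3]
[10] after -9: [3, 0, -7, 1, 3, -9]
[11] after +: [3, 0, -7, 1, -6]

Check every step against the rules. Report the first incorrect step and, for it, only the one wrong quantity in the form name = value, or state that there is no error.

step 3, top = 10

step 1: push 3: top = 3 -> exactly as logged
step 2: push 7: top = 7 -> verified
step 3: 3 + 7 = 10 -> the entry is off here
The audit stops at step 3: the recorded entry is wrong and should be top = 10.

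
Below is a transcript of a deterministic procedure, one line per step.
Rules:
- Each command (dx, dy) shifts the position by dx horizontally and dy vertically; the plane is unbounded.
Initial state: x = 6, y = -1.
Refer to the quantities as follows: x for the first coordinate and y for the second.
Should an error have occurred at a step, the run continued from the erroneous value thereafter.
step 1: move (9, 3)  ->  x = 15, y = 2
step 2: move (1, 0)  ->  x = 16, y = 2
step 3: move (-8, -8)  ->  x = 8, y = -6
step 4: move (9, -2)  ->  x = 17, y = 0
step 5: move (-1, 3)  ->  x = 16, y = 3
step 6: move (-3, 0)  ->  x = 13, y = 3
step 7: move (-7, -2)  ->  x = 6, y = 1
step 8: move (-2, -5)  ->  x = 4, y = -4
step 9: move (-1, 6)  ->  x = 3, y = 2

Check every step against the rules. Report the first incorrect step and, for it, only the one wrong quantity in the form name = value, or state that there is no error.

step 4, y = -8

step 1: x = 6 + (9) = 15, y = -1 + (3) = 2 -> in agreement
step 2: x = 15 + (1) = 16, y = 2 + (0) = 2 -> in agreement
step 3: x = 16 + (-8) = 8, y = 2 + (-8) = -6 -> no discrepancy
step 4: x = 8 + (9) = 17, y = -6 + (-2) = -8 -> the transcript has a different value
The audit stops at step 4: the recorded entry is wrong and should be y = -8.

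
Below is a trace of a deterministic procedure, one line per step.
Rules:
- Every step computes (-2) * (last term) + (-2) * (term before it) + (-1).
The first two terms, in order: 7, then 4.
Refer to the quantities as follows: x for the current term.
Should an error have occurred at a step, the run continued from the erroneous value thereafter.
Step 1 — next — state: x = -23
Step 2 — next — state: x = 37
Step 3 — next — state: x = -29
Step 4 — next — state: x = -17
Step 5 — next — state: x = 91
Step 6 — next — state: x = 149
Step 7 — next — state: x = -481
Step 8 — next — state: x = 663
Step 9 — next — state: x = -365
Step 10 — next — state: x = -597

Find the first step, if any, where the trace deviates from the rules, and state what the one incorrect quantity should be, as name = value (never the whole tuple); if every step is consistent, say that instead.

Recomputing the run from the initial state:
step 1: x = -23
step 2: x = 37
step 3: x = -29
step 4: x = -17
step 5: x = 91
step 6: x = -149
step 7: x = 115
step 8: x = 67
step 9: x = -365
step 10: x = 595
The first disagreement with the trace is at step 6, where the value should be x = -149.

step 6, x = -149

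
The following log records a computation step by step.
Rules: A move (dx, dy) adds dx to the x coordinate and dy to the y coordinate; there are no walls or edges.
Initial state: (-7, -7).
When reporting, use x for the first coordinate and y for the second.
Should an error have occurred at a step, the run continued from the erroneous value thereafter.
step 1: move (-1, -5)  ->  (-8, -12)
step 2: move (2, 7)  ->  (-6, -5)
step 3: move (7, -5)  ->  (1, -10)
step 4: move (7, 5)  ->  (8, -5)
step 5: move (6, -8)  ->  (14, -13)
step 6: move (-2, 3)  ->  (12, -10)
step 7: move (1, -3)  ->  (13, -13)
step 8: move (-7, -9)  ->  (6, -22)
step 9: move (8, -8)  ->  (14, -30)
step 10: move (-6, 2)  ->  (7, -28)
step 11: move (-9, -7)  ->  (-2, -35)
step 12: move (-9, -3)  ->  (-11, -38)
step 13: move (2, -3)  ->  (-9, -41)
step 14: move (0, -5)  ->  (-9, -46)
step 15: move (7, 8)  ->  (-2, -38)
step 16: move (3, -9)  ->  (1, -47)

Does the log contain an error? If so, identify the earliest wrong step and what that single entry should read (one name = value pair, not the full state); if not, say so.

Step 1: x = -7 + (-1) = -8, y = -7 + (-5) = -12 — in agreement.
Step 2: x = -8 + (2) = -6, y = -12 + (7) = -5 — no discrepancy.
Step 3: x = -6 + (7) = 1, y = -5 + (-5) = -10 — exactly as logged.
Step 4: x = 1 + (7) = 8, y = -10 + (5) = -5 — consistent with the log.
Step 5: x = 8 + (6) = 14, y = -5 + (-8) = -13 — in agreement.
Step 6: x = 14 + (-2) = 12, y = -13 + (3) = -10 — in agreement.
Step 7: x = 12 + (1) = 13, y = -10 + (-3) = -13 — verified.
Step 8: x = 13 + (-7) = 6, y = -13 + (-9) = -22 — checks out.
Step 9: x = 6 + (8) = 14, y = -22 + (-8) = -30 — same as recorded.
Step 10: x = 14 + (-6) = 8, y = -30 + (2) = -28 — a discrepancy with the log.
First deviation found at step 10; the corrected entry is x = 8.

step 10, x = 8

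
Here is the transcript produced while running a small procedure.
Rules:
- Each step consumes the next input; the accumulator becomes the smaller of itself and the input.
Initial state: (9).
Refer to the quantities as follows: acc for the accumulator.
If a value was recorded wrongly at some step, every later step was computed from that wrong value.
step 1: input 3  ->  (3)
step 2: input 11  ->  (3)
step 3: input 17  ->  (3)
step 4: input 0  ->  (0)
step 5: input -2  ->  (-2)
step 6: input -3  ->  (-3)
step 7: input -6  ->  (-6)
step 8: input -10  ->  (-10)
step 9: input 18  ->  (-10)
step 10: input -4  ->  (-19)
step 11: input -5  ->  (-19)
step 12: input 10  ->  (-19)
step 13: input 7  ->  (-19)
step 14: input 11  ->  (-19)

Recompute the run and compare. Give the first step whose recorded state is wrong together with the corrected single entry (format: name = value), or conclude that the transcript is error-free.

step 10, acc = -10

Recomputing the run from the initial state:
step 1: acc = 3
step 2: acc = 3
step 3: acc = 3
step 4: acc = 0
step 5: acc = -2
step 6: acc = -3
step 7: acc = -6
step 8: acc = -10
step 9: acc = -10
step 10: acc = -10
step 11: acc = -10
step 12: acc = -10
step 13: acc = -10
step 14: acc = -10
The first disagreement with the transcript is at step 10, where the value should be acc = -10.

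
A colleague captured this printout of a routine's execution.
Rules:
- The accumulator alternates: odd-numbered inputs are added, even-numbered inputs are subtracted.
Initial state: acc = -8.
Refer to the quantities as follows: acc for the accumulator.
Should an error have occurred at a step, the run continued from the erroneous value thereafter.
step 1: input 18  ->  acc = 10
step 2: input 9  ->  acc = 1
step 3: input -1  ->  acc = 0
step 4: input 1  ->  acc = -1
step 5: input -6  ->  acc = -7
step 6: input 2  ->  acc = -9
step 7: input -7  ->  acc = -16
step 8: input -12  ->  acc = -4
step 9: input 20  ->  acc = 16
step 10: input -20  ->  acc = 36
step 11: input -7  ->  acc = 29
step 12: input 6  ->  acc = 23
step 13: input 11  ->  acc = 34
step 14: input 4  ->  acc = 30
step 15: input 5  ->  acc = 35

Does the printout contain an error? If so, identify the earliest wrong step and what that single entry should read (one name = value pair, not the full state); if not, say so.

Step 1: acc = -8 + 18 = 10 — exactly as logged.
Step 2: acc = 10 - 9 = 1 — matches.
Step 3: acc = 1 + -1 = 0 — same as recorded.
Step 4: acc = 0 - 1 = -1 — confirmed correct.
Step 5: acc = -1 + -6 = -7 — confirmed correct.
Step 6: acc = -7 - 2 = -9 — agrees with the printout.
Step 7: acc = -9 + -7 = -16 — consistent with the printout.
Step 8: acc = -16 - -12 = -4 — same as recorded.
Step 9: acc = -4 + 20 = 16 — exactly as logged.
Step 10: acc = 16 - -20 = 36 — in agreement.
Step 11: acc = 36 + -7 = 29 — same as recorded.
Step 12: acc = 29 - 6 = 23 — in agreement.
Step 13: acc = 23 + 11 = 34 — confirmed correct.
Step 14: acc = 34 - 4 = 30 — confirmed correct.
Step 15: acc = 30 + 5 = 35 — checks out.
The whole run recomputes cleanly — no discrepancies.

no error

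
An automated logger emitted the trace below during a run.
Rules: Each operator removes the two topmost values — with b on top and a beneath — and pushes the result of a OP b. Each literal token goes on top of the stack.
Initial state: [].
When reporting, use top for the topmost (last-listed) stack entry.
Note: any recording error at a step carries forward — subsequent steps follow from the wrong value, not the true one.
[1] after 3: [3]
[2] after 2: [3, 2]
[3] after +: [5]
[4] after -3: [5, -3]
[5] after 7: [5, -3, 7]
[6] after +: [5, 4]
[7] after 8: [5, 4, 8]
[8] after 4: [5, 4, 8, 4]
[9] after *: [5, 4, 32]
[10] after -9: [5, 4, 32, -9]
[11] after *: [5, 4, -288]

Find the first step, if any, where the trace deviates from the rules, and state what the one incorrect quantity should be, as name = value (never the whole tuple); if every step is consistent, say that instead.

no error

step 1: push 3: top = 3 -> consistent with the trace
step 2: push 2: top = 2 -> confirmed correct
step 3: 3 + 2 = 5 -> agrees with the trace
step 4: push -3: top = -3 -> consistent with the trace
step 5: push 7: top = 7 -> verified
step 6: -3 + 7 = 4 -> in agreement
step 7: push 8: top = 8 -> agrees with the trace
step 8: push 4: top = 4 -> matches
step 9: 8 * 4 = 32 -> agrees with the trace
step 10: push -9: top = -9 -> no discrepancy
step 11: 32 * -9 = -288 -> verified
Each recorded entry agrees with the recomputation.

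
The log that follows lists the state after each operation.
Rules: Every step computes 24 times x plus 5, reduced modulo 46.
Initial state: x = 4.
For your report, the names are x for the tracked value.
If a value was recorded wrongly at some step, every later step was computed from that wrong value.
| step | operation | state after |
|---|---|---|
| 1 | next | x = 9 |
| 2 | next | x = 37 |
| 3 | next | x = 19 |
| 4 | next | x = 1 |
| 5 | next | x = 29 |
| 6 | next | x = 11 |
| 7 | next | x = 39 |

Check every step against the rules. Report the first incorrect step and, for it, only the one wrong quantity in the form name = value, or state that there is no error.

no error

step 1: x = (24*4 + 5) mod 46 = 9 -> in agreement
step 2: x = (24*9 + 5) mod 46 = 37 -> exactly as logged
step 3: x = (24*37 + 5) mod 46 = 19 -> checks out
step 4: x = (24*19 + 5) mod 46 = 1 -> exactly as logged
step 5: x = (24*1 + 5) mod 46 = 29 -> checks out
step 6: x = (24*29 + 5) mod 46 = 11 -> exactly as logged
step 7: x = (24*11 + 5) mod 46 = 39 -> matches
No step deviates from the rules.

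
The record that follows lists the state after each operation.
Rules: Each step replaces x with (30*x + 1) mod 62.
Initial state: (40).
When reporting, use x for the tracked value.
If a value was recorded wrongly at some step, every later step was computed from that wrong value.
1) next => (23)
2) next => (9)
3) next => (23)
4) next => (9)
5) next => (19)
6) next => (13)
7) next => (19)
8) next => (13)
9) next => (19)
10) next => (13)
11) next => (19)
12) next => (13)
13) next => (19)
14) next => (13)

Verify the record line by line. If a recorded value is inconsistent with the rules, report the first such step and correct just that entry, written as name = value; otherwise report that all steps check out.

Step 1: x = (30*40 + 1) mod 62 = 23 — matches.
Step 2: x = (30*23 + 1) mod 62 = 9 — checks out.
Step 3: x = (30*9 + 1) mod 62 = 23 — in agreement.
Step 4: x = (30*23 + 1) mod 62 = 9 — same as recorded.
Step 5: x = (30*9 + 1) mod 62 = 23 — the entry is off here.
The audit stops at step 5: the recorded entry is wrong and should be x = 23.

step 5, x = 23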